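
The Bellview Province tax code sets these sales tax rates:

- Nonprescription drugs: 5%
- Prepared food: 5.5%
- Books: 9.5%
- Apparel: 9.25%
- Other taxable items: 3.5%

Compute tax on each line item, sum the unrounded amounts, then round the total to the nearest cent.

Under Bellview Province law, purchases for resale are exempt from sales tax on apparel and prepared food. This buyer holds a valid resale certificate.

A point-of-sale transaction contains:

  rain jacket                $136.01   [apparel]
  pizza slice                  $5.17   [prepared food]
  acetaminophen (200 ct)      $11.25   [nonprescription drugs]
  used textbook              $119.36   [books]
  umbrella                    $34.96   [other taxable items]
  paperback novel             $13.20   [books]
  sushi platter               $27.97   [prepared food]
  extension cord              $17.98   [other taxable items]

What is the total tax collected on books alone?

$12.59

Used textbook $119.36: books → 9.5% → $11.3392
Paperback novel $13.20: books → 9.5% → $1.254
Tax on books: unrounded sum = $12.5932 → $12.59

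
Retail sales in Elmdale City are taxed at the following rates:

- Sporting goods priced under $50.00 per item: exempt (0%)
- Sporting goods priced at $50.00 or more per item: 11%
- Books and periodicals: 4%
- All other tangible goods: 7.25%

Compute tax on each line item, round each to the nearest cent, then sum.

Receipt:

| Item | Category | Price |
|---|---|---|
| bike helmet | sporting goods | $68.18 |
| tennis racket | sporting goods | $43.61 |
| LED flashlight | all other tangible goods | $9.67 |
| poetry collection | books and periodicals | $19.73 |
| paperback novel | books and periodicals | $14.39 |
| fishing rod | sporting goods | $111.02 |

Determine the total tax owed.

Bike helmet $68.18: sporting goods, $50.00 or more → 11% → $7.50
Tennis racket $43.61: sporting goods, under $50.00 → 0% → $0.00
LED flashlight $9.67: all other tangible goods → 7.25% → $0.70
Poetry collection $19.73: books and periodicals → 4% → $0.79
Paperback novel $14.39: books and periodicals → 4% → $0.58
Fishing rod $111.02: sporting goods, $50.00 or more → 11% → $12.21
Total tax = $7.50 + $0.70 + $0.79 + $0.58 + $12.21 = $21.78

$21.78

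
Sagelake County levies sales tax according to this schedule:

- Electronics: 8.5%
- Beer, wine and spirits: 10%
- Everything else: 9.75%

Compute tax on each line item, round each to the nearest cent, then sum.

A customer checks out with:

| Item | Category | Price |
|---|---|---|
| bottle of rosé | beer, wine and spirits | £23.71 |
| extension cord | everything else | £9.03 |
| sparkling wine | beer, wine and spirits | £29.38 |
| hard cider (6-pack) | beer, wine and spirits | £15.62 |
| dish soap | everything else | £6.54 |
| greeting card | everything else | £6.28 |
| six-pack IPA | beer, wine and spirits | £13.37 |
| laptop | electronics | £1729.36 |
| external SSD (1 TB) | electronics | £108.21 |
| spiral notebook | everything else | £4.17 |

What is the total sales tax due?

£166.95

Bottle of rosé £23.71: beer, wine and spirits → 10% → £2.37
Extension cord £9.03: everything else → 9.75% → £0.88
Sparkling wine £29.38: beer, wine and spirits → 10% → £2.94
Hard cider (6-pack) £15.62: beer, wine and spirits → 10% → £1.56
Dish soap £6.54: everything else → 9.75% → £0.64
Greeting card £6.28: everything else → 9.75% → £0.61
Six-pack IPA £13.37: beer, wine and spirits → 10% → £1.34
Laptop £1729.36: electronics → 8.5% → £147.00
External SSD (1 TB) £108.21: electronics → 8.5% → £9.20
Spiral notebook £4.17: everything else → 9.75% → £0.41
Total tax = £2.37 + £0.88 + £2.94 + £1.56 + £0.64 + £0.61 + £1.34 + £147.00 + £9.20 + £0.41 = £166.95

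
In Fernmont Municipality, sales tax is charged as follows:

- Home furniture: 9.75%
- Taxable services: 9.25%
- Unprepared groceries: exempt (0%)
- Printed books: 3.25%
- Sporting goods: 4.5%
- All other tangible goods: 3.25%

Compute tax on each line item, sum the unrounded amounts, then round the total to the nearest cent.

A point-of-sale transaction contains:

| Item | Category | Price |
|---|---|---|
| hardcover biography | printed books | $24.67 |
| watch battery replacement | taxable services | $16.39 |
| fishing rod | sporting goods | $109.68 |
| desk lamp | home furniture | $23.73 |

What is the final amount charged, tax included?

Hardcover biography $24.67: printed books → 3.25% → $0.801775
Watch battery replacement $16.39: taxable services → 9.25% → $1.516075
Fishing rod $109.68: sporting goods → 4.5% → $4.9356
Desk lamp $23.73: home furniture → 9.75% → $2.313675
Subtotal = $174.47; unrounded tax = $9.567125 → $9.57; total due = $184.04

$184.04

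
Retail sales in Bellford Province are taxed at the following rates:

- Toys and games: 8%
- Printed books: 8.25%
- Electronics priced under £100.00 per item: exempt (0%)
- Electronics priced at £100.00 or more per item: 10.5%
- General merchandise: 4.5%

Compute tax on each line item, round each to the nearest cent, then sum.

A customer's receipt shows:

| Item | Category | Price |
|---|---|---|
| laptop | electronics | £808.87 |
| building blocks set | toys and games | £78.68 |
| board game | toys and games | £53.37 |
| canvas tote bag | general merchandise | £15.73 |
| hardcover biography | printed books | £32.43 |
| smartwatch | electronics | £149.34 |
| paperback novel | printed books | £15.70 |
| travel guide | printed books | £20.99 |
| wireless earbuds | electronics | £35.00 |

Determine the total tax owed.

£117.59

Laptop £808.87: electronics, £100.00 or more → 10.5% → £84.93
Building blocks set £78.68: toys and games → 8% → £6.29
Board game £53.37: toys and games → 8% → £4.27
Canvas tote bag £15.73: general merchandise → 4.5% → £0.71
Hardcover biography £32.43: printed books → 8.25% → £2.68
Smartwatch £149.34: electronics, £100.00 or more → 10.5% → £15.68
Paperback novel £15.70: printed books → 8.25% → £1.30
Travel guide £20.99: printed books → 8.25% → £1.73
Wireless earbuds £35.00: electronics, under £100.00 → 0% → £0.00
Total tax = £84.93 + £6.29 + £4.27 + £0.71 + £2.68 + £15.68 + £1.30 + £1.73 = £117.59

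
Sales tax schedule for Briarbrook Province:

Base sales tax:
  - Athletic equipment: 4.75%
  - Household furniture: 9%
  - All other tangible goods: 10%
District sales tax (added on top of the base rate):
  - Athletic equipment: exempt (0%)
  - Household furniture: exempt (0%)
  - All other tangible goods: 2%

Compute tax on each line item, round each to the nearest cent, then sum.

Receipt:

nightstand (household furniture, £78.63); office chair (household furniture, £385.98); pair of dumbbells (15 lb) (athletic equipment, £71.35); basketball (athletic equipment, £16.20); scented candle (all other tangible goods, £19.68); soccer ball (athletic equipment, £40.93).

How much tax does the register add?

Nightstand £78.63: household furniture → 9% + 0% district = 9% → £7.08
Office chair £385.98: household furniture → 9% + 0% district = 9% → £34.74
Pair of dumbbells (15 lb) £71.35: athletic equipment → 4.75% + 0% district = 4.75% → £3.39
Basketball £16.20: athletic equipment → 4.75% + 0% district = 4.75% → £0.77
Scented candle £19.68: all other tangible goods → 10% + 2% district = 12% → £2.36
Soccer ball £40.93: athletic equipment → 4.75% + 0% district = 4.75% → £1.94
Total tax = £7.08 + £34.74 + £3.39 + £0.77 + £2.36 + £1.94 = £50.28

£50.28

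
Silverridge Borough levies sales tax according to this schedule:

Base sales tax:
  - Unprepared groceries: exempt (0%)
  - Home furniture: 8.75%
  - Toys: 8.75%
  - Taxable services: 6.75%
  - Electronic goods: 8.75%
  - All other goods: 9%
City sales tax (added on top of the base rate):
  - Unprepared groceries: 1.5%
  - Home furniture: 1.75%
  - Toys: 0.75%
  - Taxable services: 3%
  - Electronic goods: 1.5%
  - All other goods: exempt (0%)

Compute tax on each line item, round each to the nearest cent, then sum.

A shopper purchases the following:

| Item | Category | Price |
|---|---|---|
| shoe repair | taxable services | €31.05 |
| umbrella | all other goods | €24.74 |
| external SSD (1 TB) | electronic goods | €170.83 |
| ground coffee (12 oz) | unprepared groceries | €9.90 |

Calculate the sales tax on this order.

Shoe repair €31.05: taxable services → 6.75% + 3% city = 9.75% → €3.03
Umbrella €24.74: all other goods → 9% + 0% city = 9% → €2.23
External SSD (1 TB) €170.83: electronic goods → 8.75% + 1.5% city = 10.25% → €17.51
Ground coffee (12 oz) €9.90: unprepared groceries → 0% + 1.5% city = 1.5% → €0.15
Total tax = €3.03 + €2.23 + €17.51 + €0.15 = €22.92

€22.92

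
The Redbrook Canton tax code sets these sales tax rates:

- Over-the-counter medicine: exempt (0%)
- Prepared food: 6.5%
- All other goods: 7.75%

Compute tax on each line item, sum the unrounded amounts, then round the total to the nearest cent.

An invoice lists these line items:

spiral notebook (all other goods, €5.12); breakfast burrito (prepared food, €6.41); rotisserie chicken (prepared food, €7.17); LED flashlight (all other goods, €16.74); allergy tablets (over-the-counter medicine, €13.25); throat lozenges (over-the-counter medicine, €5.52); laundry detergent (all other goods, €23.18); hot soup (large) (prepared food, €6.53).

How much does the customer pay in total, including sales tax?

€88.72

Spiral notebook €5.12: all other goods → 7.75% → €0.3968
Breakfast burrito €6.41: prepared food → 6.5% → €0.41665
Rotisserie chicken €7.17: prepared food → 6.5% → €0.46605
LED flashlight €16.74: all other goods → 7.75% → €1.29735
Allergy tablets €13.25: over-the-counter medicine → 0% → €0.00
Throat lozenges €5.52: over-the-counter medicine → 0% → €0.00
Laundry detergent €23.18: all other goods → 7.75% → €1.79645
Hot soup (large) €6.53: prepared food → 6.5% → €0.42445
Subtotal = €83.92; unrounded tax = €4.79775 → €4.80; total due = €88.72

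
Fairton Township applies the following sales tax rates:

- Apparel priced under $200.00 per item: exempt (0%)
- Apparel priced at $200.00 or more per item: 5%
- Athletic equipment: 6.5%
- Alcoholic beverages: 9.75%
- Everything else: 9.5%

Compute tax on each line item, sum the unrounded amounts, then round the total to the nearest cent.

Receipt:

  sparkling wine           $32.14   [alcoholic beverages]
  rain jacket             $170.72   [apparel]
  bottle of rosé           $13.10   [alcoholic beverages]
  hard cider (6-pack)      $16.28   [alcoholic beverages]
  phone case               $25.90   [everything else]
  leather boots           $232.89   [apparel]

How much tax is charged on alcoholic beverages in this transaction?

$6.00

Sparkling wine $32.14: alcoholic beverages → 9.75% → $3.13365
Bottle of rosé $13.10: alcoholic beverages → 9.75% → $1.27725
Hard cider (6-pack) $16.28: alcoholic beverages → 9.75% → $1.5873
Tax on alcoholic beverages: unrounded sum = $5.9982 → $6.00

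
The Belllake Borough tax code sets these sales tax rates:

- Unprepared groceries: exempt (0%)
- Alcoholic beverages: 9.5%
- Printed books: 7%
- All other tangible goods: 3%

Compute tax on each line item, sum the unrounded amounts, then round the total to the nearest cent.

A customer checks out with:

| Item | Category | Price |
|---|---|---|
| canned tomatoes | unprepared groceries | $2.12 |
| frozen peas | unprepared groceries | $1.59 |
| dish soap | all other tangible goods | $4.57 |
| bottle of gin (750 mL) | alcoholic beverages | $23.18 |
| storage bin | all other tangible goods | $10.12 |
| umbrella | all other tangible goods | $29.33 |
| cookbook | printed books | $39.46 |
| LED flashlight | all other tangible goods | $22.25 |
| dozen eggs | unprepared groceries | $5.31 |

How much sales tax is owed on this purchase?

Canned tomatoes $2.12: unprepared groceries → 0% → $0.00
Frozen peas $1.59: unprepared groceries → 0% → $0.00
Dish soap $4.57: all other tangible goods → 3% → $0.1371
Bottle of gin (750 mL) $23.18: alcoholic beverages → 9.5% → $2.2021
Storage bin $10.12: all other tangible goods → 3% → $0.3036
Umbrella $29.33: all other tangible goods → 3% → $0.8799
Cookbook $39.46: printed books → 7% → $2.7622
LED flashlight $22.25: all other tangible goods → 3% → $0.6675
Dozen eggs $5.31: unprepared groceries → 0% → $0.00
Unrounded tax sum = $6.9524 → $6.95

$6.95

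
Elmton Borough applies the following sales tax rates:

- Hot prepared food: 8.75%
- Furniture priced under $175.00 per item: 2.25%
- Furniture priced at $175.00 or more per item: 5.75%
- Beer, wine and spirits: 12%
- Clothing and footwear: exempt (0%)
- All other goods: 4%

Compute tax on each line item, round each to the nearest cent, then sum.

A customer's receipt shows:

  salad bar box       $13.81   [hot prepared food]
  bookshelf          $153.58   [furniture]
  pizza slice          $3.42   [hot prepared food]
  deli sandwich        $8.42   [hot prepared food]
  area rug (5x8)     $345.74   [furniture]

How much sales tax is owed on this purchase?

$25.59

Salad bar box $13.81: hot prepared food → 8.75% → $1.21
Bookshelf $153.58: furniture, under $175.00 → 2.25% → $3.46
Pizza slice $3.42: hot prepared food → 8.75% → $0.30
Deli sandwich $8.42: hot prepared food → 8.75% → $0.74
Area rug (5x8) $345.74: furniture, $175.00 or more → 5.75% → $19.88
Total tax = $1.21 + $3.46 + $0.30 + $0.74 + $19.88 = $25.59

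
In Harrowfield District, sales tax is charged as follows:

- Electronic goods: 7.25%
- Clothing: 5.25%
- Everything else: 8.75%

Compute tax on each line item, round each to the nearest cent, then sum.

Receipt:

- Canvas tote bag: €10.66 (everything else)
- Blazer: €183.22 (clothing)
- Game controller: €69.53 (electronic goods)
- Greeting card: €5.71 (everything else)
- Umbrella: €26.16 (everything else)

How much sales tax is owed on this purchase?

Canvas tote bag €10.66: everything else → 8.75% → €0.93
Blazer €183.22: clothing → 5.25% → €9.62
Game controller €69.53: electronic goods → 7.25% → €5.04
Greeting card €5.71: everything else → 8.75% → €0.50
Umbrella €26.16: everything else → 8.75% → €2.29
Total tax = €0.93 + €9.62 + €5.04 + €0.50 + €2.29 = €18.38

€18.38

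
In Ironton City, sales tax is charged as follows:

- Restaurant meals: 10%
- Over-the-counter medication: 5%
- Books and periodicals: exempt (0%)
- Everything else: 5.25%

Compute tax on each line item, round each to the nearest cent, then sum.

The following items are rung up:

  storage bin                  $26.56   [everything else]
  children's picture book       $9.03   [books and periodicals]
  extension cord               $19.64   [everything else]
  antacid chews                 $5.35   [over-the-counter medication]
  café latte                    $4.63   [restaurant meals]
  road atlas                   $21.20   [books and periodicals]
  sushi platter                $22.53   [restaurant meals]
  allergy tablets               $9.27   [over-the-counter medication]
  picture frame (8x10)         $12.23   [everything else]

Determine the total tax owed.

Storage bin $26.56: everything else → 5.25% → $1.39
Children's picture book $9.03: books and periodicals → 0% → $0.00
Extension cord $19.64: everything else → 5.25% → $1.03
Antacid chews $5.35: over-the-counter medication → 5% → $0.27
Café latte $4.63: restaurant meals → 10% → $0.46
Road atlas $21.20: books and periodicals → 0% → $0.00
Sushi platter $22.53: restaurant meals → 10% → $2.25
Allergy tablets $9.27: over-the-counter medication → 5% → $0.46
Picture frame (8x10) $12.23: everything else → 5.25% → $0.64
Total tax = $1.39 + $1.03 + $0.27 + $0.46 + $2.25 + $0.46 + $0.64 = $6.50

$6.50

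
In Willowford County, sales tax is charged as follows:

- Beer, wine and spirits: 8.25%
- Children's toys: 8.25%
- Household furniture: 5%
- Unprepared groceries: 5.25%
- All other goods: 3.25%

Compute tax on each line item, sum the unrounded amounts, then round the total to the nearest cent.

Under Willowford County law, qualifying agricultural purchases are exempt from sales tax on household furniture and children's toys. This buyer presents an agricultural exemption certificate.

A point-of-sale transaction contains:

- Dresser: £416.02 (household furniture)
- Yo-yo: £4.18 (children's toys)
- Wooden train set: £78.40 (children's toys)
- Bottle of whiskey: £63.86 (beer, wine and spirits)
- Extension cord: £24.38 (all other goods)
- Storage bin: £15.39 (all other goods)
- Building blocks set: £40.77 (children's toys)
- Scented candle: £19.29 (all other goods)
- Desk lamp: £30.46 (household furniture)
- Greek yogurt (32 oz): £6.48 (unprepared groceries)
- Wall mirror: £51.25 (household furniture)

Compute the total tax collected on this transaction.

£7.53

Dresser £416.02: household furniture, buyer-exempt → 0% → £0.00
Yo-yo £4.18: children's toys, buyer-exempt → 0% → £0.00
Wooden train set £78.40: children's toys, buyer-exempt → 0% → £0.00
Bottle of whiskey £63.86: beer, wine and spirits → 8.25% → £5.26845
Extension cord £24.38: all other goods → 3.25% → £0.79235
Storage bin £15.39: all other goods → 3.25% → £0.500175
Building blocks set £40.77: children's toys, buyer-exempt → 0% → £0.00
Scented candle £19.29: all other goods → 3.25% → £0.626925
Desk lamp £30.46: household furniture, buyer-exempt → 0% → £0.00
Greek yogurt (32 oz) £6.48: unprepared groceries → 5.25% → £0.3402
Wall mirror £51.25: household furniture, buyer-exempt → 0% → £0.00
Unrounded tax sum = £7.5281 → £7.53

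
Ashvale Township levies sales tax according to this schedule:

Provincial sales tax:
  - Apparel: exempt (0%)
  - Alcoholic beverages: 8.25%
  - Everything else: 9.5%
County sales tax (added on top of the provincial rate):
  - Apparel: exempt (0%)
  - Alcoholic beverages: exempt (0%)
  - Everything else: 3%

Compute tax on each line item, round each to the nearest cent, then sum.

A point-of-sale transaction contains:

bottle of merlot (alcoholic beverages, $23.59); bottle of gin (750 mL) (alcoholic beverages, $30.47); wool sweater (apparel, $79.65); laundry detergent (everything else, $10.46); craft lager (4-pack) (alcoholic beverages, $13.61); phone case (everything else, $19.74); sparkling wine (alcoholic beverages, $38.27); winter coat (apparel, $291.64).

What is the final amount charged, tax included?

$519.95

Bottle of merlot $23.59: alcoholic beverages → 8.25% + 0% county = 8.25% → $1.95
Bottle of gin (750 mL) $30.47: alcoholic beverages → 8.25% + 0% county = 8.25% → $2.51
Wool sweater $79.65: apparel → 0% + 0% county = 0% → $0.00
Laundry detergent $10.46: everything else → 9.5% + 3% county = 12.5% → $1.31
Craft lager (4-pack) $13.61: alcoholic beverages → 8.25% + 0% county = 8.25% → $1.12
Phone case $19.74: everything else → 9.5% + 3% county = 12.5% → $2.47
Sparkling wine $38.27: alcoholic beverages → 8.25% + 0% county = 8.25% → $3.16
Winter coat $291.64: apparel → 0% + 0% county = 0% → $0.00
Subtotal = $507.43; tax = $12.52; total due = $519.95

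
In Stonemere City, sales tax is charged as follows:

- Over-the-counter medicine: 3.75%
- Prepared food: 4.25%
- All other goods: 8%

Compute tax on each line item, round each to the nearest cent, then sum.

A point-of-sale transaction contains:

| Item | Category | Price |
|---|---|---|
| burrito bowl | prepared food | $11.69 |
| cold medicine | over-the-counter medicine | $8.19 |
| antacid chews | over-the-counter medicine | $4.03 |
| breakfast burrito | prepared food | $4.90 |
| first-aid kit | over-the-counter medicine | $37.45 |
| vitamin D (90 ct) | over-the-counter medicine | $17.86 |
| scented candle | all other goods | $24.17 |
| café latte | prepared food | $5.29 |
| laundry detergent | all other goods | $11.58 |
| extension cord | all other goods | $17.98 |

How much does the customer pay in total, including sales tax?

Burrito bowl $11.69: prepared food → 4.25% → $0.50
Cold medicine $8.19: over-the-counter medicine → 3.75% → $0.31
Antacid chews $4.03: over-the-counter medicine → 3.75% → $0.15
Breakfast burrito $4.90: prepared food → 4.25% → $0.21
First-aid kit $37.45: over-the-counter medicine → 3.75% → $1.40
Vitamin D (90 ct) $17.86: over-the-counter medicine → 3.75% → $0.67
Scented candle $24.17: all other goods → 8% → $1.93
Café latte $5.29: prepared food → 4.25% → $0.22
Laundry detergent $11.58: all other goods → 8% → $0.93
Extension cord $17.98: all other goods → 8% → $1.44
Subtotal = $143.14; tax = $7.76; total due = $150.90

$150.90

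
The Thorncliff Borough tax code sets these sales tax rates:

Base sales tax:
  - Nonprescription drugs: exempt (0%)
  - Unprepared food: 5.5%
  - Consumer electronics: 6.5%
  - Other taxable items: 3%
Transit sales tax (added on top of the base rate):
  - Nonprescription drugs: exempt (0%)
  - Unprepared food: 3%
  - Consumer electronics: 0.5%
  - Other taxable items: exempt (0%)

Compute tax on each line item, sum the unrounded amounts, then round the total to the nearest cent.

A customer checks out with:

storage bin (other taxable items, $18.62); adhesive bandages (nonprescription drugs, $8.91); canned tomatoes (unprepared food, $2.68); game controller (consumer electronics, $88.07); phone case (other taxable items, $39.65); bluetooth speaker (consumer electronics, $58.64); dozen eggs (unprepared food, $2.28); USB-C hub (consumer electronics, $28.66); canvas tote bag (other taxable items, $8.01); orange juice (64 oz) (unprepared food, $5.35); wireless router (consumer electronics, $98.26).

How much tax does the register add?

$22.02

Storage bin $18.62: other taxable items → 3% + 0% transit = 3% → $0.5586
Adhesive bandages $8.91: nonprescription drugs → 0% + 0% transit = 0% → $0.00
Canned tomatoes $2.68: unprepared food → 5.5% + 3% transit = 8.5% → $0.2278
Game controller $88.07: consumer electronics → 6.5% + 0.5% transit = 7% → $6.1649
Phone case $39.65: other taxable items → 3% + 0% transit = 3% → $1.1895
Bluetooth speaker $58.64: consumer electronics → 6.5% + 0.5% transit = 7% → $4.1048
Dozen eggs $2.28: unprepared food → 5.5% + 3% transit = 8.5% → $0.1938
USB-C hub $28.66: consumer electronics → 6.5% + 0.5% transit = 7% → $2.0062
Canvas tote bag $8.01: other taxable items → 3% + 0% transit = 3% → $0.2403
Orange juice (64 oz) $5.35: unprepared food → 5.5% + 3% transit = 8.5% → $0.45475
Wireless router $98.26: consumer electronics → 6.5% + 0.5% transit = 7% → $6.8782
Unrounded tax sum = $22.01885 → $22.02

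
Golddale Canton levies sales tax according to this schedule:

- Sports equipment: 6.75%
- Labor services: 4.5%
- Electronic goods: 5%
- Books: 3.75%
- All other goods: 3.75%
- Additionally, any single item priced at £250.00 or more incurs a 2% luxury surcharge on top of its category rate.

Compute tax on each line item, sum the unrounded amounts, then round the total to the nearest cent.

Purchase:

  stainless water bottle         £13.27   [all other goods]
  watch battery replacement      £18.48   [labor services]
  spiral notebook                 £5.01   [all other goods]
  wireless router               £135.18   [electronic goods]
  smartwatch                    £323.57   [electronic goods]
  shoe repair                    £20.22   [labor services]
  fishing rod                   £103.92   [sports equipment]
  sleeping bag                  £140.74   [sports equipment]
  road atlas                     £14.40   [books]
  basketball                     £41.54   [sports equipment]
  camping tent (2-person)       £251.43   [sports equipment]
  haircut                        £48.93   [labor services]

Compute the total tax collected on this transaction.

£75.90

Stainless water bottle £13.27: all other goods → 3.75% → £0.497625
Watch battery replacement £18.48: labor services → 4.5% → £0.8316
Spiral notebook £5.01: all other goods → 3.75% → £0.187875
Wireless router £135.18: electronic goods → 5% → £6.759
Smartwatch £323.57: electronic goods → 5% + 2% surcharge = 7% → £22.6499
Shoe repair £20.22: labor services → 4.5% → £0.9099
Fishing rod £103.92: sports equipment → 6.75% → £7.0146
Sleeping bag £140.74: sports equipment → 6.75% → £9.49995
Road atlas £14.40: books → 3.75% → £0.54
Basketball £41.54: sports equipment → 6.75% → £2.80395
Camping tent (2-person) £251.43: sports equipment → 6.75% + 2% surcharge = 8.75% → £22.000125
Haircut £48.93: labor services → 4.5% → £2.20185
Unrounded tax sum = £75.896375 → £75.90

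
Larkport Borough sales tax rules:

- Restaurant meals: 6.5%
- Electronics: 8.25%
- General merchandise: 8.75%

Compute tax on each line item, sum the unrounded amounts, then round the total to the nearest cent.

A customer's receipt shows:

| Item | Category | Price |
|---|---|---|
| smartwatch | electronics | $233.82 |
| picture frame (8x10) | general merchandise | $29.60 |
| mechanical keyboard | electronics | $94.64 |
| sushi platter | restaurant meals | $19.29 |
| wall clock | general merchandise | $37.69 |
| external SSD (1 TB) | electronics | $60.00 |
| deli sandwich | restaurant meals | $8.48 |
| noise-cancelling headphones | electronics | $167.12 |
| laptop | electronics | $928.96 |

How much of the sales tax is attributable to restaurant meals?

Sushi platter $19.29: restaurant meals → 6.5% → $1.25385
Deli sandwich $8.48: restaurant meals → 6.5% → $0.5512
Tax on restaurant meals: unrounded sum = $1.80505 → $1.81

$1.81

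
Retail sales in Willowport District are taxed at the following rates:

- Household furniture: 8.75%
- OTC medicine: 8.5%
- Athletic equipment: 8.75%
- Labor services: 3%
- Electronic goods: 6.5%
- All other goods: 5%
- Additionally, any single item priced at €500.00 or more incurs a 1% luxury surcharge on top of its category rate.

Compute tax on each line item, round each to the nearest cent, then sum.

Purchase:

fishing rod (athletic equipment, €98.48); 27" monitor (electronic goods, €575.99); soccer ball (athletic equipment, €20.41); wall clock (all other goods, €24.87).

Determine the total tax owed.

€54.85

Fishing rod €98.48: athletic equipment → 8.75% → €8.62
27" monitor €575.99: electronic goods → 6.5% + 1% surcharge = 7.5% → €43.20
Soccer ball €20.41: athletic equipment → 8.75% → €1.79
Wall clock €24.87: all other goods → 5% → €1.24
Total tax = €8.62 + €43.20 + €1.79 + €1.24 = €54.85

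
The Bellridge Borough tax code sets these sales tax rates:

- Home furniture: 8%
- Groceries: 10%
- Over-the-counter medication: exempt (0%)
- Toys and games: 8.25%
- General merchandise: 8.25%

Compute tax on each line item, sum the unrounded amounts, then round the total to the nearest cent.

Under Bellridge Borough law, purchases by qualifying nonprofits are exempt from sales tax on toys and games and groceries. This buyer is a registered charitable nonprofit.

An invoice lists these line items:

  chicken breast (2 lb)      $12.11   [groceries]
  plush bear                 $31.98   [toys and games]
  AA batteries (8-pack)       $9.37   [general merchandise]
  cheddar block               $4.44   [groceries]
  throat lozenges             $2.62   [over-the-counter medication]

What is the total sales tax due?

$0.77

Chicken breast (2 lb) $12.11: groceries, buyer-exempt → 0% → $0.00
Plush bear $31.98: toys and games, buyer-exempt → 0% → $0.00
AA batteries (8-pack) $9.37: general merchandise → 8.25% → $0.773025
Cheddar block $4.44: groceries, buyer-exempt → 0% → $0.00
Throat lozenges $2.62: over-the-counter medication → 0% → $0.00
Unrounded tax sum = $0.773025 → $0.77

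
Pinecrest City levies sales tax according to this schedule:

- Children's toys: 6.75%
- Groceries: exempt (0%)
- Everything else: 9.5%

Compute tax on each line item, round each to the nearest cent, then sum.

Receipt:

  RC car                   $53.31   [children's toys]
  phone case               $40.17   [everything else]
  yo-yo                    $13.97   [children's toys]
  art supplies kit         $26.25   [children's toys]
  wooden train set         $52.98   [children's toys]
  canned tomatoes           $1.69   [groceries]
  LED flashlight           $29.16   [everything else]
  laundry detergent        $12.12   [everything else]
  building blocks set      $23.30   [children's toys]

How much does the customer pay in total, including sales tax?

$272.15

RC car $53.31: children's toys → 6.75% → $3.60
Phone case $40.17: everything else → 9.5% → $3.82
Yo-yo $13.97: children's toys → 6.75% → $0.94
Art supplies kit $26.25: children's toys → 6.75% → $1.77
Wooden train set $52.98: children's toys → 6.75% → $3.58
Canned tomatoes $1.69: groceries → 0% → $0.00
LED flashlight $29.16: everything else → 9.5% → $2.77
Laundry detergent $12.12: everything else → 9.5% → $1.15
Building blocks set $23.30: children's toys → 6.75% → $1.57
Subtotal = $252.95; tax = $19.20; total due = $272.15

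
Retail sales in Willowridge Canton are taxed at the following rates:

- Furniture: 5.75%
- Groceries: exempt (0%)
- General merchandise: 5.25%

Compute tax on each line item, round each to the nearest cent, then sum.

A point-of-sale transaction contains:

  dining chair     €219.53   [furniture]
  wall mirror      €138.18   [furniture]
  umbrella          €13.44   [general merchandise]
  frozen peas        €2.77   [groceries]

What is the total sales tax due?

Dining chair €219.53: furniture → 5.75% → €12.62
Wall mirror €138.18: furniture → 5.75% → €7.95
Umbrella €13.44: general merchandise → 5.25% → €0.71
Frozen peas €2.77: groceries → 0% → €0.00
Total tax = €12.62 + €7.95 + €0.71 = €21.28

€21.28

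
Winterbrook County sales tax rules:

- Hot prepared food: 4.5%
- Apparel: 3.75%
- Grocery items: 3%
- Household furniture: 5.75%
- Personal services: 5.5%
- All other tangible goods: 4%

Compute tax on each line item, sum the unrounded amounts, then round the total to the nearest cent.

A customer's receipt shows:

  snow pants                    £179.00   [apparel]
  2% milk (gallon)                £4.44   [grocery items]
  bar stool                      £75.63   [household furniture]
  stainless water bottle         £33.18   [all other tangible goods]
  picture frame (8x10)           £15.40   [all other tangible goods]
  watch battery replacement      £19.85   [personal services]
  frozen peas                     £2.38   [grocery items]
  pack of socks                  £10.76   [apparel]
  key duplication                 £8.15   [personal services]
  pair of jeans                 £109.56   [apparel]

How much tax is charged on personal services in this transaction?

£1.54

Watch battery replacement £19.85: personal services → 5.5% → £1.09175
Key duplication £8.15: personal services → 5.5% → £0.44825
Tax on personal services: unrounded sum = £1.54 → £1.54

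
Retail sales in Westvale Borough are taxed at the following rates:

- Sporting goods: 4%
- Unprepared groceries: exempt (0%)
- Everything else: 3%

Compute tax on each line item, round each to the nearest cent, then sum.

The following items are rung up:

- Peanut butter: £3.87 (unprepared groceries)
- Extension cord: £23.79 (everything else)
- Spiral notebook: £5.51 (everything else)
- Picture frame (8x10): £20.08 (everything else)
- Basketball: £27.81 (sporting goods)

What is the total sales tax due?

Peanut butter £3.87: unprepared groceries → 0% → £0.00
Extension cord £23.79: everything else → 3% → £0.71
Spiral notebook £5.51: everything else → 3% → £0.17
Picture frame (8x10) £20.08: everything else → 3% → £0.60
Basketball £27.81: sporting goods → 4% → £1.11
Total tax = £0.71 + £0.17 + £0.60 + £1.11 = £2.59

£2.59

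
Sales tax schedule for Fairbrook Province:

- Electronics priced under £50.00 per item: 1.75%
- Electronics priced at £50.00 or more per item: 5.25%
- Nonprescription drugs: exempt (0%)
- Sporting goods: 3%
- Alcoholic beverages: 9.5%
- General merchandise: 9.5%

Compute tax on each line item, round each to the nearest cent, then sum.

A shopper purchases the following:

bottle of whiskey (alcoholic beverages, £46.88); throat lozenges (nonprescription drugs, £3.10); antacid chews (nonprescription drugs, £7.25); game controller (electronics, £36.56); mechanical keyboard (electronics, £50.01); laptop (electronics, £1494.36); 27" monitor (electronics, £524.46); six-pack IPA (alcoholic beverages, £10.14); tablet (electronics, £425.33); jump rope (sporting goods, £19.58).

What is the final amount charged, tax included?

£2755.25

Bottle of whiskey £46.88: alcoholic beverages → 9.5% → £4.45
Throat lozenges £3.10: nonprescription drugs → 0% → £0.00
Antacid chews £7.25: nonprescription drugs → 0% → £0.00
Game controller £36.56: electronics, under £50.00 → 1.75% → £0.64
Mechanical keyboard £50.01: electronics, £50.00 or more → 5.25% → £2.63
Laptop £1494.36: electronics, £50.00 or more → 5.25% → £78.45
27" monitor £524.46: electronics, £50.00 or more → 5.25% → £27.53
Six-pack IPA £10.14: alcoholic beverages → 9.5% → £0.96
Tablet £425.33: electronics, £50.00 or more → 5.25% → £22.33
Jump rope £19.58: sporting goods → 3% → £0.59
Subtotal = £2617.67; tax = £137.58; total due = £2755.25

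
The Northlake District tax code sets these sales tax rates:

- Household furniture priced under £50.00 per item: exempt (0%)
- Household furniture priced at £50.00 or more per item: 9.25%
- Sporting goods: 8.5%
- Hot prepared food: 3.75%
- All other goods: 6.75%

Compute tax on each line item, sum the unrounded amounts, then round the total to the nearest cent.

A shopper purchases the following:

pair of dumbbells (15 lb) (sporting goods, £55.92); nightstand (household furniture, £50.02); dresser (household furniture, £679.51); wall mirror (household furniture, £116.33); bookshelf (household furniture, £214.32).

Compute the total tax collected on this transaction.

£102.82

Pair of dumbbells (15 lb) £55.92: sporting goods → 8.5% → £4.7532
Nightstand £50.02: household furniture, £50.00 or more → 9.25% → £4.62685
Dresser £679.51: household furniture, £50.00 or more → 9.25% → £62.854675
Wall mirror £116.33: household furniture, £50.00 or more → 9.25% → £10.760525
Bookshelf £214.32: household furniture, £50.00 or more → 9.25% → £19.8246
Unrounded tax sum = £102.81985 → £102.82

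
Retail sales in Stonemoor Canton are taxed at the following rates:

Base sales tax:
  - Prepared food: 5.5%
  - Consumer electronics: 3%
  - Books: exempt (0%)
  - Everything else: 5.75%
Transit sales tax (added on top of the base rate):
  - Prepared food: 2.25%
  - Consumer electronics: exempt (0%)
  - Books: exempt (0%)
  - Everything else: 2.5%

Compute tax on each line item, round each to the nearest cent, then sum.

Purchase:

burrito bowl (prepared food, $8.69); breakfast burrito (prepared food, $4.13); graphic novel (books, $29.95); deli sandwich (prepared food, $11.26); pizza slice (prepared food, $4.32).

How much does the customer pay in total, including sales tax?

$60.54

Burrito bowl $8.69: prepared food → 5.5% + 2.25% transit = 7.75% → $0.67
Breakfast burrito $4.13: prepared food → 5.5% + 2.25% transit = 7.75% → $0.32
Graphic novel $29.95: books → 0% + 0% transit = 0% → $0.00
Deli sandwich $11.26: prepared food → 5.5% + 2.25% transit = 7.75% → $0.87
Pizza slice $4.32: prepared food → 5.5% + 2.25% transit = 7.75% → $0.33
Subtotal = $58.35; tax = $2.19; total due = $60.54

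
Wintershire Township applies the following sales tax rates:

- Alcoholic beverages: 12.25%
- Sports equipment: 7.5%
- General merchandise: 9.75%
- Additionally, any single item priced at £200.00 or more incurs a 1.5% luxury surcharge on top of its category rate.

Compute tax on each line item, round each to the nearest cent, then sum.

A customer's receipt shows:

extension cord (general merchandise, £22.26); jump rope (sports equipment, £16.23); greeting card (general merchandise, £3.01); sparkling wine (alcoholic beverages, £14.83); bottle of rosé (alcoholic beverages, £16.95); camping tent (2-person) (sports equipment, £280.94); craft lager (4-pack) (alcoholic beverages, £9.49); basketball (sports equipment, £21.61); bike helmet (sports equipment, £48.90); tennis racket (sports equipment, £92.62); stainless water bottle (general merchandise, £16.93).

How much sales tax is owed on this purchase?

£47.91

Extension cord £22.26: general merchandise → 9.75% → £2.17
Jump rope £16.23: sports equipment → 7.5% → £1.22
Greeting card £3.01: general merchandise → 9.75% → £0.29
Sparkling wine £14.83: alcoholic beverages → 12.25% → £1.82
Bottle of rosé £16.95: alcoholic beverages → 12.25% → £2.08
Camping tent (2-person) £280.94: sports equipment → 7.5% + 1.5% surcharge = 9% → £25.28
Craft lager (4-pack) £9.49: alcoholic beverages → 12.25% → £1.16
Basketball £21.61: sports equipment → 7.5% → £1.62
Bike helmet £48.90: sports equipment → 7.5% → £3.67
Tennis racket £92.62: sports equipment → 7.5% → £6.95
Stainless water bottle £16.93: general merchandise → 9.75% → £1.65
Total tax = £2.17 + £1.22 + £0.29 + £1.82 + £2.08 + £25.28 + £1.16 + £1.62 + £3.67 + £6.95 + £1.65 = £47.91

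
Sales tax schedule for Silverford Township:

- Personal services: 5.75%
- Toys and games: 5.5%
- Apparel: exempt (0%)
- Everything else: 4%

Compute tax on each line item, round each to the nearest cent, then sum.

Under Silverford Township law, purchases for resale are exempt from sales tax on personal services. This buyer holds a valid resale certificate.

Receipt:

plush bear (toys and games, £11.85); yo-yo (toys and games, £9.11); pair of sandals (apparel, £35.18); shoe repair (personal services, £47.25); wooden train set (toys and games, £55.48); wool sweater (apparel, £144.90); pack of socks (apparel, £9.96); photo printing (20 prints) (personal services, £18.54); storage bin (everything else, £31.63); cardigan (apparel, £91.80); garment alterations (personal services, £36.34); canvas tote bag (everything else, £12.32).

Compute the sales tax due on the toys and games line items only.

Plush bear £11.85: toys and games → 5.5% → £0.65
Yo-yo £9.11: toys and games → 5.5% → £0.50
Wooden train set £55.48: toys and games → 5.5% → £3.05
Tax on toys and games = £0.65 + £0.50 + £3.05 = £4.20

£4.20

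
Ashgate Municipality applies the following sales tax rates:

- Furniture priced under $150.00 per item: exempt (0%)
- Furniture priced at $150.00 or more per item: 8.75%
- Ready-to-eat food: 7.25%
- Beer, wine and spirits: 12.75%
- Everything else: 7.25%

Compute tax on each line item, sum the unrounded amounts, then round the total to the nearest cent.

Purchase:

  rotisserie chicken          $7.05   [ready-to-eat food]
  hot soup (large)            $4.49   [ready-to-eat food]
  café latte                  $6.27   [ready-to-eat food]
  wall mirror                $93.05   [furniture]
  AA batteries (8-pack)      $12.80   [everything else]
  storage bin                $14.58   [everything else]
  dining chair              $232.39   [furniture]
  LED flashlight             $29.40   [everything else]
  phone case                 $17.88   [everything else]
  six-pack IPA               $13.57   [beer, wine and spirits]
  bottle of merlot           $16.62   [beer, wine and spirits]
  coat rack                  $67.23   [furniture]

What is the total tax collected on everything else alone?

$5.41

AA batteries (8-pack) $12.80: everything else → 7.25% → $0.928
Storage bin $14.58: everything else → 7.25% → $1.05705
LED flashlight $29.40: everything else → 7.25% → $2.1315
Phone case $17.88: everything else → 7.25% → $1.2963
Tax on everything else: unrounded sum = $5.41285 → $5.41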